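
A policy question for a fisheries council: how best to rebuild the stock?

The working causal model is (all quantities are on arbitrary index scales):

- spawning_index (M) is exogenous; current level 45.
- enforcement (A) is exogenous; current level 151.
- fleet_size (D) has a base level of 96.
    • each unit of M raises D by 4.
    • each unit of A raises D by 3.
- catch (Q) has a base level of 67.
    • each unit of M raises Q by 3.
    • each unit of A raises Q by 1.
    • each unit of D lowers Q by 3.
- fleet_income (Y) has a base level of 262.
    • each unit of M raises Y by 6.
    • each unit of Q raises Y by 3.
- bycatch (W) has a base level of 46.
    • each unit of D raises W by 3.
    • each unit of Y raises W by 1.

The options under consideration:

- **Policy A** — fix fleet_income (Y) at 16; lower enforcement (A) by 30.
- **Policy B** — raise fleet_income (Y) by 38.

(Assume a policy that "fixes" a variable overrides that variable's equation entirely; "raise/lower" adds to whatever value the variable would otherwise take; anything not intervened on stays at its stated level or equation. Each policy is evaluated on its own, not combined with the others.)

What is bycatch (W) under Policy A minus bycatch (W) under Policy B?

4678

Policy A (Y := 16, A − 30):
  M = 45
  A = 151 − 30 = 121
  D = 96 + 4·45 + 3·121 = 639
  Q = 67 + 3·45 + 121 − 3·639 = -1594
  Y = 16
  W = 46 + 3·639 + 16 = 1979
Policy B (Y + 38):
  M = 45
  A = 151
  D = 96 + 4·45 + 3·151 = 729
  Q = 67 + 3·45 + 151 − 3·729 = -1834
  Y = 262 + 6·45 + 3·(-1834) (+38 from intervention) = -4932
  W = 46 + 3·729 + (-4932) = -2699
W: 1979 − (-2699) = 4678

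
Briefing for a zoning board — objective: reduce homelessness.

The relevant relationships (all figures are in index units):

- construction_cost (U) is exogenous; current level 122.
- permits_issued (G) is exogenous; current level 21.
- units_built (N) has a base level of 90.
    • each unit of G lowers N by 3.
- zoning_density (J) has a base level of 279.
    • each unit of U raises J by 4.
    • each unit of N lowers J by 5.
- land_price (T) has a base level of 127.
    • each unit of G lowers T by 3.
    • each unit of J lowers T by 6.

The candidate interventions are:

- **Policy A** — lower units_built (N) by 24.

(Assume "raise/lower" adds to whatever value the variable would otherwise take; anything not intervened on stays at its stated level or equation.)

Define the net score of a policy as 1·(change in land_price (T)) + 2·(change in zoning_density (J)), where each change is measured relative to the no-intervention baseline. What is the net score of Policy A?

-480

Baseline:
  U = 122
  G = 21
  N = 90 − 3·21 = 27
  J = 279 + 4·122 − 5·27 = 632
  T = 127 − 3·21 − 6·632 = -3728
Policy A (N − 24):
  U = 122
  G = 21
  N = 90 − 3·21 (−24 from intervention) = 3
  J = 279 + 4·122 − 5·3 = 752
  T = 127 − 3·21 − 6·752 = -4448
ΔT = -4448 − (-3728) = -720; ΔJ = 752 − 632 = 120
Score = 1·(-720) + 2·120 = -480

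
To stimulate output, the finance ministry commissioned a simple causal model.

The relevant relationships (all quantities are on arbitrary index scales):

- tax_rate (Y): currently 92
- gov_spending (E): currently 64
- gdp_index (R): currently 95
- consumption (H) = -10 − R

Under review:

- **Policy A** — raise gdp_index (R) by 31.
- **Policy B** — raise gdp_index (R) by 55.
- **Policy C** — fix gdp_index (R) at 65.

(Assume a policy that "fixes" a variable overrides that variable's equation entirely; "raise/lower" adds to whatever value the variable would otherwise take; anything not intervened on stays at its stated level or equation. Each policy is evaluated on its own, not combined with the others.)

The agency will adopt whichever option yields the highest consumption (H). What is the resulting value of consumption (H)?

Policy A (R + 31):
  R = 95 + 31 = 126
  H = -10 − 126 = -136
Policy B (R + 55):
  R = 95 + 55 = 150
  H = -10 − 150 = -160
Policy C (R := 65):
  R = 65
  H = -10 − 65 = -75
Comparing — Policy A: H=-136, Policy B: H=-160, Policy C: H=-75. Highest is -75 (Policy C).

-75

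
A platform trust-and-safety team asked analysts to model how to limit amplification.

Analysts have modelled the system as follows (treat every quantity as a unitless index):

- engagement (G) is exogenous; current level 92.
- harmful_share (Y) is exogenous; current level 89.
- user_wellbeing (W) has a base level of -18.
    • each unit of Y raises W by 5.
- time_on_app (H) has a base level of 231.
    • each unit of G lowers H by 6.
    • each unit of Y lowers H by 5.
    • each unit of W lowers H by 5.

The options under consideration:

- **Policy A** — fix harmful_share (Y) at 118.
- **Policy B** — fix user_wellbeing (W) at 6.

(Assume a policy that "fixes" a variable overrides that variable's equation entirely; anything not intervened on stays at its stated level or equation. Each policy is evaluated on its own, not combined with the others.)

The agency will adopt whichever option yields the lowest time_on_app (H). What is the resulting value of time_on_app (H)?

Policy A (Y := 118):
  G = 92
  Y = 118
  W = -18 + 5·118 = 572
  H = 231 − 6·92 − 5·118 − 5·572 = -3771
Policy B (W := 6):
  G = 92
  Y = 89
  W = 6
  H = 231 − 6·92 − 5·89 − 5·6 = -796
Comparing — Policy A: H=-3771, Policy B: H=-796. Lowest is -3771 (Policy A).

-3771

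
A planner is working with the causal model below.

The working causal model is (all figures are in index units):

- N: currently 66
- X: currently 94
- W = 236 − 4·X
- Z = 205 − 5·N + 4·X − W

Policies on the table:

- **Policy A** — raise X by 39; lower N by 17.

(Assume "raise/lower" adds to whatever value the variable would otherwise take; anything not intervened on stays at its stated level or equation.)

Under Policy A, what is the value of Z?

788

Policy A (X + 39, N − 17):
  N = 66 − 17 = 49
  X = 94 + 39 = 133
  W = 236 − 4·133 = -296
  Z = 205 − 5·49 + 4·133 − (-296) = 788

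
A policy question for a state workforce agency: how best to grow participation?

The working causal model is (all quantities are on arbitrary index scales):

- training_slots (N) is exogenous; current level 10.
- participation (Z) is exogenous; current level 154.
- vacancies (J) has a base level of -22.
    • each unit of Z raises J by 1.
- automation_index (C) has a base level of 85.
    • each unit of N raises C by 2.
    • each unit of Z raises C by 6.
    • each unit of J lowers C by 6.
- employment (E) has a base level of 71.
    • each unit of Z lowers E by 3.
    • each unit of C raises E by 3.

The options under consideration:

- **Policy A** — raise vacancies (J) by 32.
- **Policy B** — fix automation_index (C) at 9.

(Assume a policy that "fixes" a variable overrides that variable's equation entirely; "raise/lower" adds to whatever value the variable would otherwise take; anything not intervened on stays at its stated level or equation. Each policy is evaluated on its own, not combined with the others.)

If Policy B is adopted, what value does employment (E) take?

Policy B (C := 9):
  N = 10
  Z = 154
  J = -22 + 154 = 132
  C = 9
  E = 71 − 3·154 + 3·9 = -364

-364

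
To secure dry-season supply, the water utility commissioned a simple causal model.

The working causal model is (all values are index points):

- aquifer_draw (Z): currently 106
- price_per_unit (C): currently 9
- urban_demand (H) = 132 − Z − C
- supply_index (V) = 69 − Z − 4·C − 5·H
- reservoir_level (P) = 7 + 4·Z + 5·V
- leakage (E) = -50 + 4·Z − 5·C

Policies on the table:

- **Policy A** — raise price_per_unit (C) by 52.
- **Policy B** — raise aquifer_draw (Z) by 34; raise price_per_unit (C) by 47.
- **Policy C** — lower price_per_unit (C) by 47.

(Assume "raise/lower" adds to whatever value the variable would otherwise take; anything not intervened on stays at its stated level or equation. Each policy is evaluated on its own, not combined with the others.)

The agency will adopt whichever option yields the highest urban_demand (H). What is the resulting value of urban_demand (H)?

64

Policy A (C + 52):
  Z = 106
  C = 9 + 52 = 61
  H = 132 − 106 − 61 = -35
Policy B (Z + 34, C + 47):
  Z = 106 + 34 = 140
  C = 9 + 47 = 56
  H = 132 − 140 − 56 = -64
Policy C (C − 47):
  Z = 106
  C = 9 − 47 = -38
  H = 132 − 106 − (-38) = 64
Comparing — Policy A: H=-35, Policy B: H=-64, Policy C: H=64. Highest is 64 (Policy C).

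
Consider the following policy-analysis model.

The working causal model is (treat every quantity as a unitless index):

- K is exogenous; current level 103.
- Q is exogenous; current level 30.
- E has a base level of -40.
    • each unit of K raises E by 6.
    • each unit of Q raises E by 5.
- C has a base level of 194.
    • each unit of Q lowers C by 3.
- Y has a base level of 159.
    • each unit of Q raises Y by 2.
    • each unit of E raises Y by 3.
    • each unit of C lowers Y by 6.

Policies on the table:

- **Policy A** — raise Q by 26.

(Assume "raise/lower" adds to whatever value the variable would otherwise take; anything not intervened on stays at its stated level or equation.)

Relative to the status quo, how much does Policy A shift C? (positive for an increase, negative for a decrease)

Baseline:
  Q = 30
  C = 194 − 3·30 = 104
Policy A (Q + 26):
  Q = 30 + 26 = 56
  C = 194 − 3·56 = 26
Change in C: 26 − 104 = -78

-78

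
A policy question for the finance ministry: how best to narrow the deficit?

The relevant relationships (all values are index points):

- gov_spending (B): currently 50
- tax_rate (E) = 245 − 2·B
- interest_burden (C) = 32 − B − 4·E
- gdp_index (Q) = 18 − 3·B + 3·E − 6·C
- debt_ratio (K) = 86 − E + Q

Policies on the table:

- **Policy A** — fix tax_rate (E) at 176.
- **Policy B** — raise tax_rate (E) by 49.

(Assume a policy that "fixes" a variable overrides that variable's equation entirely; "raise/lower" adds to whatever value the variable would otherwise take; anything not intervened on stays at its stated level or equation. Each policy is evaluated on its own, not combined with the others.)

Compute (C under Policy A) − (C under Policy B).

72

Policy A (E := 176):
  B = 50
  E = 176
  C = 32 − 50 − 4·176 = -722
Policy B (E + 49):
  B = 50
  E = 245 − 2·50 (+49 from intervention) = 194
  C = 32 − 50 − 4·194 = -794
C: -722 − (-794) = 72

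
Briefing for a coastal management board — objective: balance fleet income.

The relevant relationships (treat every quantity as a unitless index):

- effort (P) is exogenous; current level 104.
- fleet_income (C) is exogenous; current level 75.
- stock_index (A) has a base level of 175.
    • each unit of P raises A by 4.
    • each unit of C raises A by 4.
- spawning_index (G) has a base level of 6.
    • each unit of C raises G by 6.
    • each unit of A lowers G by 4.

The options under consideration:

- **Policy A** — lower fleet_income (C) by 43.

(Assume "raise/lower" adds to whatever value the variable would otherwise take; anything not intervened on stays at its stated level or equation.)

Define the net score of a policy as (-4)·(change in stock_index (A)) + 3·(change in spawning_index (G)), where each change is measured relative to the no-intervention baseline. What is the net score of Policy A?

1978

Baseline:
  P = 104
  C = 75
  A = 175 + 4·104 + 4·75 = 891
  G = 6 + 6·75 − 4·891 = -3108
Policy A (C − 43):
  P = 104
  C = 75 − 43 = 32
  A = 175 + 4·104 + 4·32 = 719
  G = 6 + 6·32 − 4·719 = -2678
ΔA = 719 − 891 = -172; ΔG = -2678 − (-3108) = 430
Score = (-4)·(-172) + 3·430 = 1978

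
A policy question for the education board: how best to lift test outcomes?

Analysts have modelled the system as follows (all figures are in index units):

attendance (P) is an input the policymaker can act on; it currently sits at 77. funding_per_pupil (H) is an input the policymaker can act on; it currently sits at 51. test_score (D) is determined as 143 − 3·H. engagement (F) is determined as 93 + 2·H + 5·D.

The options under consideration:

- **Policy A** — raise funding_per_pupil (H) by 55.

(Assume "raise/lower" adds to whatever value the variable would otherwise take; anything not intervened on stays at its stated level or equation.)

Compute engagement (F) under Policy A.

-570

Policy A (H + 55):
  H = 51 + 55 = 106
  D = 143 − 3·106 = -175
  F = 93 + 2·106 + 5·(-175) = -570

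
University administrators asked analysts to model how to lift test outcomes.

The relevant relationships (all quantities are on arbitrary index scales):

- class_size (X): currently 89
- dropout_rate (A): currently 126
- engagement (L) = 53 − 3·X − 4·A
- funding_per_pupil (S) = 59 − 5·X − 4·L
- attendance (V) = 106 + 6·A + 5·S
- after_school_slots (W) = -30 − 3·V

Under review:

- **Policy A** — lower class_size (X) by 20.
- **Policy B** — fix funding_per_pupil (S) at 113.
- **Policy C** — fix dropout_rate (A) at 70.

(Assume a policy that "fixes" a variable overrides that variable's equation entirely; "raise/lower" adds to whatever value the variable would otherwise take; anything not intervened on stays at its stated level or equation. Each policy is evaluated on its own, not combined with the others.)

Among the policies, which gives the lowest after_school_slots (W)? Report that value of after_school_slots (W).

Policy A (X − 20):
  X = 89 − 20 = 69
  A = 126
  L = 53 − 3·69 − 4·126 = -658
  S = 59 − 5·69 − 4·(-658) = 2346
  V = 106 + 6·126 + 5·2346 = 12592
  W = -30 − 3·12592 = -37806
Policy B (S := 113):
  X = 89
  A = 126
  L = 53 − 3·89 − 4·126 = -718
  S = 113
  V = 106 + 6·126 + 5·113 = 1427
  W = -30 − 3·1427 = -4311
Policy C (A := 70):
  X = 89
  A = 70
  L = 53 − 3·89 − 4·70 = -494
  S = 59 − 5·89 − 4·(-494) = 1590
  V = 106 + 6·70 + 5·1590 = 8476
  W = -30 − 3·8476 = -25458
Comparing — Policy A: W=-37806, Policy B: W=-4311, Policy C: W=-25458. Lowest is -37806 (Policy A).

-37806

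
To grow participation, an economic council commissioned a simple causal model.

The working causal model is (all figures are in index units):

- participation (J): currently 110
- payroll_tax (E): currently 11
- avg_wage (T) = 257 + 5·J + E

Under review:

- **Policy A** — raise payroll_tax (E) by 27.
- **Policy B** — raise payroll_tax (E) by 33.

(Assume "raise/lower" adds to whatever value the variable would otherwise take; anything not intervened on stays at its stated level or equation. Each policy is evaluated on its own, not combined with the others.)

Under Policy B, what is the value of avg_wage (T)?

Policy B (E + 33):
  J = 110
  E = 11 + 33 = 44
  T = 257 + 5·110 + 44 = 851

851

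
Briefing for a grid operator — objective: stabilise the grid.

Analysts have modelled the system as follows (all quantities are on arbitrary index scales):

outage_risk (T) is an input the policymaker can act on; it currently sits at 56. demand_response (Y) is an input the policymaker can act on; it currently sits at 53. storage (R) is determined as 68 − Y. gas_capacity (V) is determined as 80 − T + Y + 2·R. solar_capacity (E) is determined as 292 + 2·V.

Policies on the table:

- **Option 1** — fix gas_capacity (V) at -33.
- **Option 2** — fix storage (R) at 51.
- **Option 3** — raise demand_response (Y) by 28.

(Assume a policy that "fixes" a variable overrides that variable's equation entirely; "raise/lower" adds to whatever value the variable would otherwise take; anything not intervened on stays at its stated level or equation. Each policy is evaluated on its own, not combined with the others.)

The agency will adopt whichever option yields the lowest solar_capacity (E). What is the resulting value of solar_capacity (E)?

Option 1 (V := -33):
  T = 56
  Y = 53
  R = 68 − 53 = 15
  V = -33
  E = 292 + 2·(-33) = 226
Option 2 (R := 51):
  T = 56
  Y = 53
  R = 51
  V = 80 − 56 + 53 + 2·51 = 179
  E = 292 + 2·179 = 650
Option 3 (Y + 28):
  T = 56
  Y = 53 + 28 = 81
  R = 68 − 81 = -13
  V = 80 − 56 + 81 + 2·(-13) = 79
  E = 292 + 2·79 = 450
Comparing — Option 1: E=226, Option 2: E=650, Option 3: E=450. Lowest is 226 (Option 1).

226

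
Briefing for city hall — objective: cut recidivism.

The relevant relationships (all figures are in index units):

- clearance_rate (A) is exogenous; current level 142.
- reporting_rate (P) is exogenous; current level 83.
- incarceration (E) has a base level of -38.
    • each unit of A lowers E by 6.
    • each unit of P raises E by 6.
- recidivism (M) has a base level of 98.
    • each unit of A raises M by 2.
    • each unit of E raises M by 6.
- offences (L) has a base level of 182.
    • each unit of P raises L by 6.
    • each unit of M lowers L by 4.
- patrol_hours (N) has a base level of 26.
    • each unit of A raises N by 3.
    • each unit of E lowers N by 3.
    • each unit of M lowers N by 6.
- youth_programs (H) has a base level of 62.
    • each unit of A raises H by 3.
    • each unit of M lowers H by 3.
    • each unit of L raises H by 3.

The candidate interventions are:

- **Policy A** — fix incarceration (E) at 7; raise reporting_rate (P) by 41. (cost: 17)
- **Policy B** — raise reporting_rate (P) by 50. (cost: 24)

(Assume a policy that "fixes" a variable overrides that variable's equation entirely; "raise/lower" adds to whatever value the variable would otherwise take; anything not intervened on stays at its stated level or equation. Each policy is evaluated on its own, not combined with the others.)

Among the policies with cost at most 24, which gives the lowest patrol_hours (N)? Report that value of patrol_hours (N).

Policy A (E := 7, P + 41):
  A = 142
  P = 83 + 41 = 124
  E = 7
  M = 98 + 2·142 + 6·7 = 424
  N = 26 + 3·142 − 3·7 − 6·424 = -2113
Policy B (P + 50):
  A = 142
  P = 83 + 50 = 133
  E = -38 − 6·142 + 6·133 = -92
  M = 98 + 2·142 + 6·(-92) = -170
  N = 26 + 3·142 − 3·(-92) − 6·(-170) = 1748
Comparing — Policy A: N=-2113, Policy B: N=1748. Lowest is -2113 (Policy A).

-2113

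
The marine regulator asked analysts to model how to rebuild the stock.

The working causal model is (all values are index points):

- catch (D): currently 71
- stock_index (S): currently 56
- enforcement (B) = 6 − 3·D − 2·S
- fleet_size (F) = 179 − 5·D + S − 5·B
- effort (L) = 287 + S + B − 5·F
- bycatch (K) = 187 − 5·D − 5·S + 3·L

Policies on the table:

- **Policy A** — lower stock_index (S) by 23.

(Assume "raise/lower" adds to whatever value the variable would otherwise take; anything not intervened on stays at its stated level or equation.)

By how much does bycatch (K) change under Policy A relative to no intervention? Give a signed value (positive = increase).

Baseline:
  D = 71
  S = 56
  B = 6 − 3·71 − 2·56 = -319
  F = 179 − 5·71 + 56 − 5·(-319) = 1475
  L = 287 + 56 + (-319) − 5·1475 = -7351
  K = 187 − 5·71 − 5·56 + 3·(-7351) = -22501
Policy A (S − 23):
  D = 71
  S = 56 − 23 = 33
  B = 6 − 3·71 − 2·33 = -273
  F = 179 − 5·71 + 33 − 5·(-273) = 1222
  L = 287 + 33 + (-273) − 5·1222 = -6063
  K = 187 − 5·71 − 5·33 + 3·(-6063) = -18522
Change in K: -18522 − (-22501) = 3979

3979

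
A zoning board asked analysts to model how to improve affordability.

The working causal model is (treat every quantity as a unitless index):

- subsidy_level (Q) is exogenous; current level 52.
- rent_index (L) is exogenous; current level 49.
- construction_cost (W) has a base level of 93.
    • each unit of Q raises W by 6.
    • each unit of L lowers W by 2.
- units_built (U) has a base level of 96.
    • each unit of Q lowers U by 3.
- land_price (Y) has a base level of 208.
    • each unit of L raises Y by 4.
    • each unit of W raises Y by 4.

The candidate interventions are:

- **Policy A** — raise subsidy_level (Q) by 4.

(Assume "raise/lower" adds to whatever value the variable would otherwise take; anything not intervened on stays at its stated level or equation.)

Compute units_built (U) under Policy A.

-72

Policy A (Q + 4):
  Q = 52 + 4 = 56
  U = 96 − 3·56 = -72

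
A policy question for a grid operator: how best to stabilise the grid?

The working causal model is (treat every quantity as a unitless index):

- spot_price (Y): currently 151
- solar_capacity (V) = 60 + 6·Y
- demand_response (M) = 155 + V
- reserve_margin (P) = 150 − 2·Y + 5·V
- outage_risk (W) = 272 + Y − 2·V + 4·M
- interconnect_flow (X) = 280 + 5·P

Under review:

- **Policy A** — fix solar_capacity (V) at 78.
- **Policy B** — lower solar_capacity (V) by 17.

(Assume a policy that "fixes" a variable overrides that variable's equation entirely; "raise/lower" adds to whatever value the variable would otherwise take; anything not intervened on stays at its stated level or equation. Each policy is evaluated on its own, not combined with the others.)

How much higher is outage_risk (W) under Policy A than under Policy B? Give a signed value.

Policy A (V := 78):
  Y = 151
  V = 78
  M = 155 + 78 = 233
  W = 272 + 151 − 2·78 + 4·233 = 1199
Policy B (V − 17):
  Y = 151
  V = 60 + 6·151 (−17 from intervention) = 949
  M = 155 + 949 = 1104
  W = 272 + 151 − 2·949 + 4·1104 = 2941
W: 1199 − 2941 = -1742

-1742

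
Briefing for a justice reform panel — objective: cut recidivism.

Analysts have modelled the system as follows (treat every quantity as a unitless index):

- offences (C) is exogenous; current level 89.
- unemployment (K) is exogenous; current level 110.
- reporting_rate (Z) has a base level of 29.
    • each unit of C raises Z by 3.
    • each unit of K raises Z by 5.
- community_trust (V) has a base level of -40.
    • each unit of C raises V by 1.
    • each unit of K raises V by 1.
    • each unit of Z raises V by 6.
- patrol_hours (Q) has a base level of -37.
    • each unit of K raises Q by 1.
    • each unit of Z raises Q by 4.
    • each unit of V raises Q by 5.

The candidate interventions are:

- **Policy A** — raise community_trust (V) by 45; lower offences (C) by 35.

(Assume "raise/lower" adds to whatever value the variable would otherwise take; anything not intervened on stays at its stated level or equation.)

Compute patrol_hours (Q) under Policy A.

Policy A (V + 45, C − 35):
  C = 89 − 35 = 54
  K = 110
  Z = 29 + 3·54 + 5·110 = 741
  V = -40 + 54 + 110 + 6·741 (+45 from intervention) = 4615
  Q = -37 + 110 + 4·741 + 5·4615 = 26112

26112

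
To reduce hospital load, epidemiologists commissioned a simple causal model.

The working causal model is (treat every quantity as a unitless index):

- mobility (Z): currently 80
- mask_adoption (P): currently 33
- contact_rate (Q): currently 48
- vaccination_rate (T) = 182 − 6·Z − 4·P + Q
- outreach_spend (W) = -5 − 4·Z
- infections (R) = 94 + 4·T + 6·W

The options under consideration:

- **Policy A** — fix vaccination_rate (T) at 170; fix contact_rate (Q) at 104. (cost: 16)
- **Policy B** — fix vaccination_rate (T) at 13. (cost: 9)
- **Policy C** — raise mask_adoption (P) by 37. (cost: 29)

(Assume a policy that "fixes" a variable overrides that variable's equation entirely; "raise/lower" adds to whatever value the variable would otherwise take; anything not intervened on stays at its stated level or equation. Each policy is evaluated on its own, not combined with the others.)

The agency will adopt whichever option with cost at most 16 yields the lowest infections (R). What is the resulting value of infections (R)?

-1804

Policy A (T := 170, Q := 104):
  Z = 80
  P = 33
  Q = 104
  T = 170
  W = -5 − 4·80 = -325
  R = 94 + 4·170 + 6·(-325) = -1176
Policy B (T := 13):
  Z = 80
  P = 33
  Q = 48
  T = 13
  W = -5 − 4·80 = -325
  R = 94 + 4·13 + 6·(-325) = -1804
Comparing — Policy A: R=-1176, Policy B: R=-1804. Lowest is -1804 (Policy B).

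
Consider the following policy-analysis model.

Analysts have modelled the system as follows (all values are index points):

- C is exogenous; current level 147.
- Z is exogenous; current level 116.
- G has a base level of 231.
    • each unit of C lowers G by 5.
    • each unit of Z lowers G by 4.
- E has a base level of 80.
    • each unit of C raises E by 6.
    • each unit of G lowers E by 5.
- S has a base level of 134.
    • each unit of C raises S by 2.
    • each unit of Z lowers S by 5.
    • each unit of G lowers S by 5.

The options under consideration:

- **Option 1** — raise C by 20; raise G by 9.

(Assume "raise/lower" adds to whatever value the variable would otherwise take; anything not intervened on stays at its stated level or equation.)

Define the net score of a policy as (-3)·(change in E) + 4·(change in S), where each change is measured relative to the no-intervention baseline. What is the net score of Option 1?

255

Baseline:
  C = 147
  Z = 116
  G = 231 − 5·147 − 4·116 = -968
  E = 80 + 6·147 − 5·(-968) = 5802
  S = 134 + 2·147 − 5·116 − 5·(-968) = 4688
Option 1 (C + 20, G + 9):
  C = 147 + 20 = 167
  Z = 116
  G = 231 − 5·167 − 4·116 (+9 from intervention) = -1059
  E = 80 + 6·167 − 5·(-1059) = 6377
  S = 134 + 2·167 − 5·116 − 5·(-1059) = 5183
ΔE = 6377 − 5802 = 575; ΔS = 5183 − 4688 = 495
Score = (-3)·575 + 4·495 = 255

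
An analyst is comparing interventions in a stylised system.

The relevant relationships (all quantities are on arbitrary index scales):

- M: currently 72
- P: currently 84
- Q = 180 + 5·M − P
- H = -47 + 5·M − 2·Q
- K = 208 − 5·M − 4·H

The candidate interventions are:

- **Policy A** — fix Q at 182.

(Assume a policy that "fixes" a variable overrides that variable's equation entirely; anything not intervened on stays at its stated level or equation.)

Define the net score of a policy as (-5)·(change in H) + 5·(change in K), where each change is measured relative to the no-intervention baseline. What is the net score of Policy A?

-13700

Baseline:
  M = 72
  P = 84
  Q = 180 + 5·72 − 84 = 456
  H = -47 + 5·72 − 2·456 = -599
  K = 208 − 5·72 − 4·(-599) = 2244
Policy A (Q := 182):
  M = 72
  P = 84
  Q = 182
  H = -47 + 5·72 − 2·182 = -51
  K = 208 − 5·72 − 4·(-51) = 52
ΔH = -51 − (-599) = 548; ΔK = 52 − 2244 = -2192
Score = (-5)·548 + 5·(-2192) = -13700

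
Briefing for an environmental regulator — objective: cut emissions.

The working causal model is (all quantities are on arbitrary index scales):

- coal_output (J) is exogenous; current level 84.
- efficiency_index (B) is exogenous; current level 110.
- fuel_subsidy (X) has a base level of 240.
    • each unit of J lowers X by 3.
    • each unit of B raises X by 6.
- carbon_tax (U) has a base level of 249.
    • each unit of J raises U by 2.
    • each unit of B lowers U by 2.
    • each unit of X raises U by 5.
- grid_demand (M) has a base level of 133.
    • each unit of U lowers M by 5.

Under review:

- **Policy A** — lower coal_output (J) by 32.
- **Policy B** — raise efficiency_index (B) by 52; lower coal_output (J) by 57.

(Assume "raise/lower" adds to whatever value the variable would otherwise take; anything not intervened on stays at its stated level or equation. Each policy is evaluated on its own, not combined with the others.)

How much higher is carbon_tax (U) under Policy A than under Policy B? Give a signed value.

Policy A (J − 32):
  J = 84 − 32 = 52
  B = 110
  X = 240 − 3·52 + 6·110 = 744
  U = 249 + 2·52 − 2·110 + 5·744 = 3853
Policy B (B + 52, J − 57):
  J = 84 − 57 = 27
  B = 110 + 52 = 162
  X = 240 − 3·27 + 6·162 = 1131
  U = 249 + 2·27 − 2·162 + 5·1131 = 5634
U: 3853 − 5634 = -1781

-1781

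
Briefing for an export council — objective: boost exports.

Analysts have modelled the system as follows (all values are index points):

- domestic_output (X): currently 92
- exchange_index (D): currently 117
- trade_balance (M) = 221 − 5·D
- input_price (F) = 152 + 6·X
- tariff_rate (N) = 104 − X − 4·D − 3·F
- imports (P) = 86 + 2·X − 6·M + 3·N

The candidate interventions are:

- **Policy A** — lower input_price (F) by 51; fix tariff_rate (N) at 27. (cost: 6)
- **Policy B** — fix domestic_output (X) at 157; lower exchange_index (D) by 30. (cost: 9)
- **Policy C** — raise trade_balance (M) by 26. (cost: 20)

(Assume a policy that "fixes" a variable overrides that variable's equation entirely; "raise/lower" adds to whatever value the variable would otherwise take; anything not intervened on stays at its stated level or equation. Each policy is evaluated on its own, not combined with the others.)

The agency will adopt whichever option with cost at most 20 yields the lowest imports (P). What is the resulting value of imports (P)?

Policy A (F − 51, N := 27):
  X = 92
  D = 117
  M = 221 − 5·117 = -364
  F = 152 + 6·92 (−51 from intervention) = 653
  N = 27
  P = 86 + 2·92 − 6·(-364) + 3·27 = 2535
Policy B (X := 157, D − 30):
  X = 157
  D = 117 − 30 = 87
  M = 221 − 5·87 = -214
  F = 152 + 6·157 = 1094
  N = 104 − 157 − 4·87 − 3·1094 = -3683
  P = 86 + 2·157 − 6·(-214) + 3·(-3683) = -9365
Policy C (M + 26):
  X = 92
  D = 117
  M = 221 − 5·117 (+26 from intervention) = -338
  F = 152 + 6·92 = 704
  N = 104 − 92 − 4·117 − 3·704 = -2568
  P = 86 + 2·92 − 6·(-338) + 3·(-2568) = -5406
Comparing — Policy A: P=2535, Policy B: P=-9365, Policy C: P=-5406. Lowest is -9365 (Policy B).

-9365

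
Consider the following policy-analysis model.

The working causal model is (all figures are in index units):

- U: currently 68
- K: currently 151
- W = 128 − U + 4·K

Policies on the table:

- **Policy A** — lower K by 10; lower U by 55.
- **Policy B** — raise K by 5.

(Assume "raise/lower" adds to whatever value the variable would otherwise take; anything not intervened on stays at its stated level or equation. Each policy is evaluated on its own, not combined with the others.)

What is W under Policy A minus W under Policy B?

-5

Policy A (K − 10, U − 55):
  U = 68 − 55 = 13
  K = 151 − 10 = 141
  W = 128 − 13 + 4·141 = 679
Policy B (K + 5):
  U = 68
  K = 151 + 5 = 156
  W = 128 − 68 + 4·156 = 684
W: 679 − 684 = -5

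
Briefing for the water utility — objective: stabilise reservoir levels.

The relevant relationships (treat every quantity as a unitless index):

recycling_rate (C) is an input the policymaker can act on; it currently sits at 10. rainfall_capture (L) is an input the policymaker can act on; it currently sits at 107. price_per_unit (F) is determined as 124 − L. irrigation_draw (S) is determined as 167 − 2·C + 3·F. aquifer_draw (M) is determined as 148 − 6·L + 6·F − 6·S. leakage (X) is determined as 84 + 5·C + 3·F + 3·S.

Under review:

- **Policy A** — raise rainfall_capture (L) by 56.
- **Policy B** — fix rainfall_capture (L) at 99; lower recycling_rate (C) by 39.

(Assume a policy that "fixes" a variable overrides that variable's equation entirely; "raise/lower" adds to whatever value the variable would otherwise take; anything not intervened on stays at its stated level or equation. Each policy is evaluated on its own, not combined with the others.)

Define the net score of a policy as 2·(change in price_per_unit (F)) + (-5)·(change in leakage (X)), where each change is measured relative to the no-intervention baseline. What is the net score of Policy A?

3248

Baseline:
  C = 10
  L = 107
  F = 124 − 107 = 17
  S = 167 − 2·10 + 3·17 = 198
  X = 84 + 5·10 + 3·17 + 3·198 = 779
Policy A (L + 56):
  C = 10
  L = 107 + 56 = 163
  F = 124 − 163 = -39
  S = 167 − 2·10 + 3·(-39) = 30
  X = 84 + 5·10 + 3·(-39) + 3·30 = 107
ΔF = -39 − 17 = -56; ΔX = 107 − 779 = -672
Score = 2·(-56) + (-5)·(-672) = 3248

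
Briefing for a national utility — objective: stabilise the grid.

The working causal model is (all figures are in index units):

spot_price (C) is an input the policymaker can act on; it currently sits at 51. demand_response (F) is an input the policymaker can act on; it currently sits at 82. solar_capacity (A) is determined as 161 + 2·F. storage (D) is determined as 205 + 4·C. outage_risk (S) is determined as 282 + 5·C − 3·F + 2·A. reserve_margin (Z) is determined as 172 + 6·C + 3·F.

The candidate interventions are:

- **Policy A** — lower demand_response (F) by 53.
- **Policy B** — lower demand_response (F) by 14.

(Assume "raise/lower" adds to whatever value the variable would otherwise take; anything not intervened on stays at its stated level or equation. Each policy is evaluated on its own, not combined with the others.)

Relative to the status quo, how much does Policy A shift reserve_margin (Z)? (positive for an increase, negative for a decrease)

-159

Baseline:
  C = 51
  F = 82
  Z = 172 + 6·51 + 3·82 = 724
Policy A (F − 53):
  C = 51
  F = 82 − 53 = 29
  Z = 172 + 6·51 + 3·29 = 565
Change in Z: 565 − 724 = -159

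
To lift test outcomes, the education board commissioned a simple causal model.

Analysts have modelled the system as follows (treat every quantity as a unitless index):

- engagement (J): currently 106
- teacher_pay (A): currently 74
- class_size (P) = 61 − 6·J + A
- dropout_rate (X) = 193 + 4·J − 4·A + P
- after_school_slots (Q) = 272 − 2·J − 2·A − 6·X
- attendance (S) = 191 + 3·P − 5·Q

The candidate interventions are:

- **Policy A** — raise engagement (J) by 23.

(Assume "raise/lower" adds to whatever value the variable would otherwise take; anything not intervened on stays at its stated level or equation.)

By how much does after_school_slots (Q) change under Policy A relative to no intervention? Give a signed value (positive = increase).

Baseline:
  J = 106
  A = 74
  P = 61 − 6·106 + 74 = -501
  X = 193 + 4·106 − 4·74 + (-501) = -180
  Q = 272 − 2·106 − 2·74 − 6·(-180) = 992
Policy A (J + 23):
  J = 106 + 23 = 129
  A = 74
  P = 61 − 6·129 + 74 = -639
  X = 193 + 4·129 − 4·74 + (-639) = -226
  Q = 272 − 2·129 − 2·74 − 6·(-226) = 1222
Change in Q: 1222 − 992 = 230

230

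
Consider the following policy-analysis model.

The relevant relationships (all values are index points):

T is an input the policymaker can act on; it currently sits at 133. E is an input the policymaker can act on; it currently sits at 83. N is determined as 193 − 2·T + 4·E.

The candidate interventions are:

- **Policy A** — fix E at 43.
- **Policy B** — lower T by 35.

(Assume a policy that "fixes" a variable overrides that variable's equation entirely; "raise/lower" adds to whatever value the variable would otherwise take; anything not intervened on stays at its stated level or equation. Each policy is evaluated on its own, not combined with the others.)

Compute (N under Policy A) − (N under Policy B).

Policy A (E := 43):
  T = 133
  E = 43
  N = 193 − 2·133 + 4·43 = 99
Policy B (T − 35):
  T = 133 − 35 = 98
  E = 83
  N = 193 − 2·98 + 4·83 = 329
N: 99 − 329 = -230

-230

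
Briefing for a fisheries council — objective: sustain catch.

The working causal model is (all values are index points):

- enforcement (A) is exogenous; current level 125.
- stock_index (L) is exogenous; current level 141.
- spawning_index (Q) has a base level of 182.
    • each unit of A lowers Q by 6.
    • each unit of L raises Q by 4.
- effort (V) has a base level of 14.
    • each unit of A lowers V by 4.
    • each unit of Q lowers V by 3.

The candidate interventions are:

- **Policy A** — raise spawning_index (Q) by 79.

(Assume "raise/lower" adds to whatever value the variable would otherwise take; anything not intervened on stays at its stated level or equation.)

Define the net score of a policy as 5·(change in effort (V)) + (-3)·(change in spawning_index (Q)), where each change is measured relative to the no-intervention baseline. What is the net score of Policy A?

Baseline:
  A = 125
  L = 141
  Q = 182 − 6·125 + 4·141 = -4
  V = 14 − 4·125 − 3·(-4) = -474
Policy A (Q + 79):
  A = 125
  L = 141
  Q = 182 − 6·125 + 4·141 (+79 from intervention) = 75
  V = 14 − 4·125 − 3·75 = -711
ΔV = -711 − (-474) = -237; ΔQ = 75 − (-4) = 79
Score = 5·(-237) + (-3)·79 = -1422

-1422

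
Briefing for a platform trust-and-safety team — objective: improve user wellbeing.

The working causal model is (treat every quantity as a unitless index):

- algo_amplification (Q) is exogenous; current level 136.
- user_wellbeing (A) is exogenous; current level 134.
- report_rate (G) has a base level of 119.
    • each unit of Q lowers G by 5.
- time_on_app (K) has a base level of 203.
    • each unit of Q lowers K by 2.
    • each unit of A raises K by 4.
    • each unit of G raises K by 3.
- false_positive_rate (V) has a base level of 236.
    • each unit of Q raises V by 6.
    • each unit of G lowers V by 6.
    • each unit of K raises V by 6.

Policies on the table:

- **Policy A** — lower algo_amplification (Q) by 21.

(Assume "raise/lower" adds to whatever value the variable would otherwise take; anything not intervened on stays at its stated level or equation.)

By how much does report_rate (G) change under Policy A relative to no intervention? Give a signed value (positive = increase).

Baseline:
  Q = 136
  G = 119 − 5·136 = -561
Policy A (Q − 21):
  Q = 136 − 21 = 115
  G = 119 − 5·115 = -456
Change in G: -456 − (-561) = 105

105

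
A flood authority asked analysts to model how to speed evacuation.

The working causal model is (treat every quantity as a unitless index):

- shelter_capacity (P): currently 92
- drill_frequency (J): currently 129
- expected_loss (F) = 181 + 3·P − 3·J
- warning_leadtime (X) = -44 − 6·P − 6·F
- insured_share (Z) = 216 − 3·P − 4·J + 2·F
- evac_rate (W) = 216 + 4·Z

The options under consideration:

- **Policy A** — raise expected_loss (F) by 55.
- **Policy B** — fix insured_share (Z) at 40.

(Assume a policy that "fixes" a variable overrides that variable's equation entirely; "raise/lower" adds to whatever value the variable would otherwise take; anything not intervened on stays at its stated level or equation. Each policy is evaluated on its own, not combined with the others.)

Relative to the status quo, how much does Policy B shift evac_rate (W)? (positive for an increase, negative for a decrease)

1904

Baseline:
  P = 92
  J = 129
  F = 181 + 3·92 − 3·129 = 70
  Z = 216 − 3·92 − 4·129 + 2·70 = -436
  W = 216 + 4·(-436) = -1528
Policy B (Z := 40):
  P = 92
  J = 129
  F = 181 + 3·92 − 3·129 = 70
  Z = 40
  W = 216 + 4·40 = 376
Change in W: 376 − (-1528) = 1904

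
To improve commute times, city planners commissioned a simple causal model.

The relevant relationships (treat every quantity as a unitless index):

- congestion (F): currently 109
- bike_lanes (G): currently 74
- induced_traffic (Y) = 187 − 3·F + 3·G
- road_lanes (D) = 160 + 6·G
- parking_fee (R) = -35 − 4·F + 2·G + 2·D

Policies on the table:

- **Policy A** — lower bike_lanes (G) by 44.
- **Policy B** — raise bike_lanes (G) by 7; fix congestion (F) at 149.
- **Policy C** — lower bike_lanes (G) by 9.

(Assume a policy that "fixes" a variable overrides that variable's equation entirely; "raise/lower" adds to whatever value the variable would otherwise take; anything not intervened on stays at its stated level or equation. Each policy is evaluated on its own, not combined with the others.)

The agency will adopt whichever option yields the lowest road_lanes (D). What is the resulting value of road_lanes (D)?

Policy A (G − 44):
  G = 74 − 44 = 30
  D = 160 + 6·30 = 340
Policy B (G + 7, F := 149):
  G = 74 + 7 = 81
  D = 160 + 6·81 = 646
Policy C (G − 9):
  G = 74 − 9 = 65
  D = 160 + 6·65 = 550
Comparing — Policy A: D=340, Policy B: D=646, Policy C: D=550. Lowest is 340 (Policy A).

340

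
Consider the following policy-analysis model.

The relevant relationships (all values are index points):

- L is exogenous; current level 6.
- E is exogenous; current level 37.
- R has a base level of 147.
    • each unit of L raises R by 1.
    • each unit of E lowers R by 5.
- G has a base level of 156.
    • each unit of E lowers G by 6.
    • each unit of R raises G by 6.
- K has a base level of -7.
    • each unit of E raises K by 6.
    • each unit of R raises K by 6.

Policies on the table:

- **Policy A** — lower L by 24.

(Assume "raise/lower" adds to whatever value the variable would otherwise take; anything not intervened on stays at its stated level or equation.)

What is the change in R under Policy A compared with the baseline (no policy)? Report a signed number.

-24

Baseline:
  L = 6
  E = 37
  R = 147 + 6 − 5·37 = -32
Policy A (L − 24):
  L = 6 − 24 = -18
  E = 37
  R = 147 + (-18) − 5·37 = -56
Change in R: -56 − (-32) = -24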